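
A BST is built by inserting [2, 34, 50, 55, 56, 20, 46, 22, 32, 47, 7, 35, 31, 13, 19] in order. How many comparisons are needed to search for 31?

Search path for 31: 2 -> 34 -> 20 -> 22 -> 32 -> 31
Found: True
Comparisons: 6


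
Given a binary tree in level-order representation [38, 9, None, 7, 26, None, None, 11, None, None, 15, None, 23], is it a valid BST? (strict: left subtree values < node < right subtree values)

Level-order array: [38, 9, None, 7, 26, None, None, 11, None, None, 15, None, 23]
Validate using subtree bounds (lo, hi): at each node, require lo < value < hi,
then recurse left with hi=value and right with lo=value.
Preorder trace (stopping at first violation):
  at node 38 with bounds (-inf, +inf): OK
  at node 9 with bounds (-inf, 38): OK
  at node 7 with bounds (-inf, 9): OK
  at node 26 with bounds (9, 38): OK
  at node 11 with bounds (9, 26): OK
  at node 15 with bounds (11, 26): OK
  at node 23 with bounds (15, 26): OK
No violation found at any node.
Result: Valid BST


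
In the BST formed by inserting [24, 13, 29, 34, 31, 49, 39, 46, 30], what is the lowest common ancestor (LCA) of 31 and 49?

Tree insertion order: [24, 13, 29, 34, 31, 49, 39, 46, 30]
Tree (level-order array): [24, 13, 29, None, None, None, 34, 31, 49, 30, None, 39, None, None, None, None, 46]
In a BST, the LCA of p=31, q=49 is the first node v on the
root-to-leaf path with p <= v <= q (go left if both < v, right if both > v).
Walk from root:
  at 24: both 31 and 49 > 24, go right
  at 29: both 31 and 49 > 29, go right
  at 34: 31 <= 34 <= 49, this is the LCA
LCA = 34


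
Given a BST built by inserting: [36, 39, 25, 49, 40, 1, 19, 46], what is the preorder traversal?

Tree insertion order: [36, 39, 25, 49, 40, 1, 19, 46]
Tree (level-order array): [36, 25, 39, 1, None, None, 49, None, 19, 40, None, None, None, None, 46]
Preorder traversal: [36, 25, 1, 19, 39, 49, 40, 46]


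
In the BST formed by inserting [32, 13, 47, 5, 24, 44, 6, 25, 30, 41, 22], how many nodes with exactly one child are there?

Tree built from: [32, 13, 47, 5, 24, 44, 6, 25, 30, 41, 22]
Tree (level-order array): [32, 13, 47, 5, 24, 44, None, None, 6, 22, 25, 41, None, None, None, None, None, None, 30]
Rule: These are nodes with exactly 1 non-null child.
Per-node child counts:
  node 32: 2 child(ren)
  node 13: 2 child(ren)
  node 5: 1 child(ren)
  node 6: 0 child(ren)
  node 24: 2 child(ren)
  node 22: 0 child(ren)
  node 25: 1 child(ren)
  node 30: 0 child(ren)
  node 47: 1 child(ren)
  node 44: 1 child(ren)
  node 41: 0 child(ren)
Matching nodes: [5, 25, 47, 44]
Count of nodes with exactly one child: 4


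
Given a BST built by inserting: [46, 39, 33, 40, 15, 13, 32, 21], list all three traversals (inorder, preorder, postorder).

Tree insertion order: [46, 39, 33, 40, 15, 13, 32, 21]
Tree (level-order array): [46, 39, None, 33, 40, 15, None, None, None, 13, 32, None, None, 21]
Inorder (L, root, R): [13, 15, 21, 32, 33, 39, 40, 46]
Preorder (root, L, R): [46, 39, 33, 15, 13, 32, 21, 40]
Postorder (L, R, root): [13, 21, 32, 15, 33, 40, 39, 46]


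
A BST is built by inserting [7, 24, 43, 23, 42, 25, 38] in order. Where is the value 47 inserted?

Starting tree (level order): [7, None, 24, 23, 43, None, None, 42, None, 25, None, None, 38]
Insertion path: 7 -> 24 -> 43
Result: insert 47 as right child of 43
Final tree (level order): [7, None, 24, 23, 43, None, None, 42, 47, 25, None, None, None, None, 38]


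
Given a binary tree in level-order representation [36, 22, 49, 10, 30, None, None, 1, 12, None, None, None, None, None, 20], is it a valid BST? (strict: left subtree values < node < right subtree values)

Level-order array: [36, 22, 49, 10, 30, None, None, 1, 12, None, None, None, None, None, 20]
Validate using subtree bounds (lo, hi): at each node, require lo < value < hi,
then recurse left with hi=value and right with lo=value.
Preorder trace (stopping at first violation):
  at node 36 with bounds (-inf, +inf): OK
  at node 22 with bounds (-inf, 36): OK
  at node 10 with bounds (-inf, 22): OK
  at node 1 with bounds (-inf, 10): OK
  at node 12 with bounds (10, 22): OK
  at node 20 with bounds (12, 22): OK
  at node 30 with bounds (22, 36): OK
  at node 49 with bounds (36, +inf): OK
No violation found at any node.
Result: Valid BST


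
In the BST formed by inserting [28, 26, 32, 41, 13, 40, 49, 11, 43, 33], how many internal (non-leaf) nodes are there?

Tree built from: [28, 26, 32, 41, 13, 40, 49, 11, 43, 33]
Tree (level-order array): [28, 26, 32, 13, None, None, 41, 11, None, 40, 49, None, None, 33, None, 43]
Rule: An internal node has at least one child.
Per-node child counts:
  node 28: 2 child(ren)
  node 26: 1 child(ren)
  node 13: 1 child(ren)
  node 11: 0 child(ren)
  node 32: 1 child(ren)
  node 41: 2 child(ren)
  node 40: 1 child(ren)
  node 33: 0 child(ren)
  node 49: 1 child(ren)
  node 43: 0 child(ren)
Matching nodes: [28, 26, 13, 32, 41, 40, 49]
Count of internal (non-leaf) nodes: 7


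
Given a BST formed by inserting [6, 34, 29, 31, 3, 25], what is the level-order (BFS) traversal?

Tree insertion order: [6, 34, 29, 31, 3, 25]
Tree (level-order array): [6, 3, 34, None, None, 29, None, 25, 31]
BFS from the root, enqueuing left then right child of each popped node:
  queue [6] -> pop 6, enqueue [3, 34], visited so far: [6]
  queue [3, 34] -> pop 3, enqueue [none], visited so far: [6, 3]
  queue [34] -> pop 34, enqueue [29], visited so far: [6, 3, 34]
  queue [29] -> pop 29, enqueue [25, 31], visited so far: [6, 3, 34, 29]
  queue [25, 31] -> pop 25, enqueue [none], visited so far: [6, 3, 34, 29, 25]
  queue [31] -> pop 31, enqueue [none], visited so far: [6, 3, 34, 29, 25, 31]
Result: [6, 3, 34, 29, 25, 31]


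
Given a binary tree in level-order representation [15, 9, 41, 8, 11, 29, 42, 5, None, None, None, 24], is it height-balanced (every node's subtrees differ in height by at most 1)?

Tree (level-order array): [15, 9, 41, 8, 11, 29, 42, 5, None, None, None, 24]
Definition: a tree is height-balanced if, at every node, |h(left) - h(right)| <= 1 (empty subtree has height -1).
Bottom-up per-node check:
  node 5: h_left=-1, h_right=-1, diff=0 [OK], height=0
  node 8: h_left=0, h_right=-1, diff=1 [OK], height=1
  node 11: h_left=-1, h_right=-1, diff=0 [OK], height=0
  node 9: h_left=1, h_right=0, diff=1 [OK], height=2
  node 24: h_left=-1, h_right=-1, diff=0 [OK], height=0
  node 29: h_left=0, h_right=-1, diff=1 [OK], height=1
  node 42: h_left=-1, h_right=-1, diff=0 [OK], height=0
  node 41: h_left=1, h_right=0, diff=1 [OK], height=2
  node 15: h_left=2, h_right=2, diff=0 [OK], height=3
All nodes satisfy the balance condition.
Result: Balanced


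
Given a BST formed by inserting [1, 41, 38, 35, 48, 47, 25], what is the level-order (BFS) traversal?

Tree insertion order: [1, 41, 38, 35, 48, 47, 25]
Tree (level-order array): [1, None, 41, 38, 48, 35, None, 47, None, 25]
BFS from the root, enqueuing left then right child of each popped node:
  queue [1] -> pop 1, enqueue [41], visited so far: [1]
  queue [41] -> pop 41, enqueue [38, 48], visited so far: [1, 41]
  queue [38, 48] -> pop 38, enqueue [35], visited so far: [1, 41, 38]
  queue [48, 35] -> pop 48, enqueue [47], visited so far: [1, 41, 38, 48]
  queue [35, 47] -> pop 35, enqueue [25], visited so far: [1, 41, 38, 48, 35]
  queue [47, 25] -> pop 47, enqueue [none], visited so far: [1, 41, 38, 48, 35, 47]
  queue [25] -> pop 25, enqueue [none], visited so far: [1, 41, 38, 48, 35, 47, 25]
Result: [1, 41, 38, 48, 35, 47, 25]


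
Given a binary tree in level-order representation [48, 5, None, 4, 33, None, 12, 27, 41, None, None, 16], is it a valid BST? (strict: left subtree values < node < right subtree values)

Level-order array: [48, 5, None, 4, 33, None, 12, 27, 41, None, None, 16]
Validate using subtree bounds (lo, hi): at each node, require lo < value < hi,
then recurse left with hi=value and right with lo=value.
Preorder trace (stopping at first violation):
  at node 48 with bounds (-inf, +inf): OK
  at node 5 with bounds (-inf, 48): OK
  at node 4 with bounds (-inf, 5): OK
  at node 12 with bounds (4, 5): VIOLATION
Node 12 violates its bound: not (4 < 12 < 5).
Result: Not a valid BST


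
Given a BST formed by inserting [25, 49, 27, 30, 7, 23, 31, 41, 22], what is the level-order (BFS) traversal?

Tree insertion order: [25, 49, 27, 30, 7, 23, 31, 41, 22]
Tree (level-order array): [25, 7, 49, None, 23, 27, None, 22, None, None, 30, None, None, None, 31, None, 41]
BFS from the root, enqueuing left then right child of each popped node:
  queue [25] -> pop 25, enqueue [7, 49], visited so far: [25]
  queue [7, 49] -> pop 7, enqueue [23], visited so far: [25, 7]
  queue [49, 23] -> pop 49, enqueue [27], visited so far: [25, 7, 49]
  queue [23, 27] -> pop 23, enqueue [22], visited so far: [25, 7, 49, 23]
  queue [27, 22] -> pop 27, enqueue [30], visited so far: [25, 7, 49, 23, 27]
  queue [22, 30] -> pop 22, enqueue [none], visited so far: [25, 7, 49, 23, 27, 22]
  queue [30] -> pop 30, enqueue [31], visited so far: [25, 7, 49, 23, 27, 22, 30]
  queue [31] -> pop 31, enqueue [41], visited so far: [25, 7, 49, 23, 27, 22, 30, 31]
  queue [41] -> pop 41, enqueue [none], visited so far: [25, 7, 49, 23, 27, 22, 30, 31, 41]
Result: [25, 7, 49, 23, 27, 22, 30, 31, 41]


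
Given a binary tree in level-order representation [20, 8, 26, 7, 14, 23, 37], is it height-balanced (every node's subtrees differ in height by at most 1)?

Tree (level-order array): [20, 8, 26, 7, 14, 23, 37]
Definition: a tree is height-balanced if, at every node, |h(left) - h(right)| <= 1 (empty subtree has height -1).
Bottom-up per-node check:
  node 7: h_left=-1, h_right=-1, diff=0 [OK], height=0
  node 14: h_left=-1, h_right=-1, diff=0 [OK], height=0
  node 8: h_left=0, h_right=0, diff=0 [OK], height=1
  node 23: h_left=-1, h_right=-1, diff=0 [OK], height=0
  node 37: h_left=-1, h_right=-1, diff=0 [OK], height=0
  node 26: h_left=0, h_right=0, diff=0 [OK], height=1
  node 20: h_left=1, h_right=1, diff=0 [OK], height=2
All nodes satisfy the balance condition.
Result: Balanced


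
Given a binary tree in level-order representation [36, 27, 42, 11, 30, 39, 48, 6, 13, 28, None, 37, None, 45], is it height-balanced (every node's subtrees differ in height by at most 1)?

Tree (level-order array): [36, 27, 42, 11, 30, 39, 48, 6, 13, 28, None, 37, None, 45]
Definition: a tree is height-balanced if, at every node, |h(left) - h(right)| <= 1 (empty subtree has height -1).
Bottom-up per-node check:
  node 6: h_left=-1, h_right=-1, diff=0 [OK], height=0
  node 13: h_left=-1, h_right=-1, diff=0 [OK], height=0
  node 11: h_left=0, h_right=0, diff=0 [OK], height=1
  node 28: h_left=-1, h_right=-1, diff=0 [OK], height=0
  node 30: h_left=0, h_right=-1, diff=1 [OK], height=1
  node 27: h_left=1, h_right=1, diff=0 [OK], height=2
  node 37: h_left=-1, h_right=-1, diff=0 [OK], height=0
  node 39: h_left=0, h_right=-1, diff=1 [OK], height=1
  node 45: h_left=-1, h_right=-1, diff=0 [OK], height=0
  node 48: h_left=0, h_right=-1, diff=1 [OK], height=1
  node 42: h_left=1, h_right=1, diff=0 [OK], height=2
  node 36: h_left=2, h_right=2, diff=0 [OK], height=3
All nodes satisfy the balance condition.
Result: Balanced


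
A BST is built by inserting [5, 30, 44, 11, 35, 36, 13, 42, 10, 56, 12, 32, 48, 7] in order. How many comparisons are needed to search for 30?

Search path for 30: 5 -> 30
Found: True
Comparisons: 2


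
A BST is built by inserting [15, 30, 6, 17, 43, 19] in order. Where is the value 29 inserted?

Starting tree (level order): [15, 6, 30, None, None, 17, 43, None, 19]
Insertion path: 15 -> 30 -> 17 -> 19
Result: insert 29 as right child of 19
Final tree (level order): [15, 6, 30, None, None, 17, 43, None, 19, None, None, None, 29]


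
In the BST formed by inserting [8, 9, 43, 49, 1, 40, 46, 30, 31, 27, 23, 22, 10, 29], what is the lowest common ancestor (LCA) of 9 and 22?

Tree insertion order: [8, 9, 43, 49, 1, 40, 46, 30, 31, 27, 23, 22, 10, 29]
Tree (level-order array): [8, 1, 9, None, None, None, 43, 40, 49, 30, None, 46, None, 27, 31, None, None, 23, 29, None, None, 22, None, None, None, 10]
In a BST, the LCA of p=9, q=22 is the first node v on the
root-to-leaf path with p <= v <= q (go left if both < v, right if both > v).
Walk from root:
  at 8: both 9 and 22 > 8, go right
  at 9: 9 <= 9 <= 22, this is the LCA
LCA = 9


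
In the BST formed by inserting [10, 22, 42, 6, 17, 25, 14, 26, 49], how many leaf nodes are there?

Tree built from: [10, 22, 42, 6, 17, 25, 14, 26, 49]
Tree (level-order array): [10, 6, 22, None, None, 17, 42, 14, None, 25, 49, None, None, None, 26]
Rule: A leaf has 0 children.
Per-node child counts:
  node 10: 2 child(ren)
  node 6: 0 child(ren)
  node 22: 2 child(ren)
  node 17: 1 child(ren)
  node 14: 0 child(ren)
  node 42: 2 child(ren)
  node 25: 1 child(ren)
  node 26: 0 child(ren)
  node 49: 0 child(ren)
Matching nodes: [6, 14, 26, 49]
Count of leaf nodes: 4


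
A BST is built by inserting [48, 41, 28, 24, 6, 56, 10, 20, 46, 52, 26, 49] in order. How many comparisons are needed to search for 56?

Search path for 56: 48 -> 56
Found: True
Comparisons: 2


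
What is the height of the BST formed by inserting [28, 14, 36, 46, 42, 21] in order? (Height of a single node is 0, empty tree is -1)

Insertion order: [28, 14, 36, 46, 42, 21]
Tree (level-order array): [28, 14, 36, None, 21, None, 46, None, None, 42]
Compute height bottom-up (empty subtree = -1):
  height(21) = 1 + max(-1, -1) = 0
  height(14) = 1 + max(-1, 0) = 1
  height(42) = 1 + max(-1, -1) = 0
  height(46) = 1 + max(0, -1) = 1
  height(36) = 1 + max(-1, 1) = 2
  height(28) = 1 + max(1, 2) = 3
Height = 3


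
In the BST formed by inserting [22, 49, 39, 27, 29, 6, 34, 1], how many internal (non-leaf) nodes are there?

Tree built from: [22, 49, 39, 27, 29, 6, 34, 1]
Tree (level-order array): [22, 6, 49, 1, None, 39, None, None, None, 27, None, None, 29, None, 34]
Rule: An internal node has at least one child.
Per-node child counts:
  node 22: 2 child(ren)
  node 6: 1 child(ren)
  node 1: 0 child(ren)
  node 49: 1 child(ren)
  node 39: 1 child(ren)
  node 27: 1 child(ren)
  node 29: 1 child(ren)
  node 34: 0 child(ren)
Matching nodes: [22, 6, 49, 39, 27, 29]
Count of internal (non-leaf) nodes: 6


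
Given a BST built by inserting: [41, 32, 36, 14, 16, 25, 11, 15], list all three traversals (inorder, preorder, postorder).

Tree insertion order: [41, 32, 36, 14, 16, 25, 11, 15]
Tree (level-order array): [41, 32, None, 14, 36, 11, 16, None, None, None, None, 15, 25]
Inorder (L, root, R): [11, 14, 15, 16, 25, 32, 36, 41]
Preorder (root, L, R): [41, 32, 14, 11, 16, 15, 25, 36]
Postorder (L, R, root): [11, 15, 25, 16, 14, 36, 32, 41]


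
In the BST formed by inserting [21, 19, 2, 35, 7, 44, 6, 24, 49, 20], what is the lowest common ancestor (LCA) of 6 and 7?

Tree insertion order: [21, 19, 2, 35, 7, 44, 6, 24, 49, 20]
Tree (level-order array): [21, 19, 35, 2, 20, 24, 44, None, 7, None, None, None, None, None, 49, 6]
In a BST, the LCA of p=6, q=7 is the first node v on the
root-to-leaf path with p <= v <= q (go left if both < v, right if both > v).
Walk from root:
  at 21: both 6 and 7 < 21, go left
  at 19: both 6 and 7 < 19, go left
  at 2: both 6 and 7 > 2, go right
  at 7: 6 <= 7 <= 7, this is the LCA
LCA = 7


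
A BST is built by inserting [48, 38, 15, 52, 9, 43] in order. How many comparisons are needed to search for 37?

Search path for 37: 48 -> 38 -> 15
Found: False
Comparisons: 3


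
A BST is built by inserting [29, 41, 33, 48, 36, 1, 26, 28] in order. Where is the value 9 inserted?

Starting tree (level order): [29, 1, 41, None, 26, 33, 48, None, 28, None, 36]
Insertion path: 29 -> 1 -> 26
Result: insert 9 as left child of 26
Final tree (level order): [29, 1, 41, None, 26, 33, 48, 9, 28, None, 36]


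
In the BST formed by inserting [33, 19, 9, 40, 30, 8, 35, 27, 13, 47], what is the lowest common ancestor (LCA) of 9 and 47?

Tree insertion order: [33, 19, 9, 40, 30, 8, 35, 27, 13, 47]
Tree (level-order array): [33, 19, 40, 9, 30, 35, 47, 8, 13, 27]
In a BST, the LCA of p=9, q=47 is the first node v on the
root-to-leaf path with p <= v <= q (go left if both < v, right if both > v).
Walk from root:
  at 33: 9 <= 33 <= 47, this is the LCA
LCA = 33


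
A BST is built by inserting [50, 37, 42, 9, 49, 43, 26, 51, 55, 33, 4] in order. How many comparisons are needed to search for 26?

Search path for 26: 50 -> 37 -> 9 -> 26
Found: True
Comparisons: 4


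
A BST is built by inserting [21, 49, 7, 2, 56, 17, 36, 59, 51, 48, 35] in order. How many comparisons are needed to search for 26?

Search path for 26: 21 -> 49 -> 36 -> 35
Found: False
Comparisons: 4


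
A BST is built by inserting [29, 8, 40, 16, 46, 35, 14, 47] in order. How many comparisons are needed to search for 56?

Search path for 56: 29 -> 40 -> 46 -> 47
Found: False
Comparisons: 4


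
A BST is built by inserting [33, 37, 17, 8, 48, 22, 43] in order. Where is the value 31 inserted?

Starting tree (level order): [33, 17, 37, 8, 22, None, 48, None, None, None, None, 43]
Insertion path: 33 -> 17 -> 22
Result: insert 31 as right child of 22
Final tree (level order): [33, 17, 37, 8, 22, None, 48, None, None, None, 31, 43]


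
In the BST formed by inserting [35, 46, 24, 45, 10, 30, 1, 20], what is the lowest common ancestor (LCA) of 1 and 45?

Tree insertion order: [35, 46, 24, 45, 10, 30, 1, 20]
Tree (level-order array): [35, 24, 46, 10, 30, 45, None, 1, 20]
In a BST, the LCA of p=1, q=45 is the first node v on the
root-to-leaf path with p <= v <= q (go left if both < v, right if both > v).
Walk from root:
  at 35: 1 <= 35 <= 45, this is the LCA
LCA = 35


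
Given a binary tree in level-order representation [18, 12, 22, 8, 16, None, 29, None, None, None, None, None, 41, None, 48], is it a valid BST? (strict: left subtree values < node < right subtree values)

Level-order array: [18, 12, 22, 8, 16, None, 29, None, None, None, None, None, 41, None, 48]
Validate using subtree bounds (lo, hi): at each node, require lo < value < hi,
then recurse left with hi=value and right with lo=value.
Preorder trace (stopping at first violation):
  at node 18 with bounds (-inf, +inf): OK
  at node 12 with bounds (-inf, 18): OK
  at node 8 with bounds (-inf, 12): OK
  at node 16 with bounds (12, 18): OK
  at node 22 with bounds (18, +inf): OK
  at node 29 with bounds (22, +inf): OK
  at node 41 with bounds (29, +inf): OK
  at node 48 with bounds (41, +inf): OK
No violation found at any node.
Result: Valid BST


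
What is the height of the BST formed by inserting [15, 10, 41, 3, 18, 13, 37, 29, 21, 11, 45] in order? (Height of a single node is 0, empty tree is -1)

Insertion order: [15, 10, 41, 3, 18, 13, 37, 29, 21, 11, 45]
Tree (level-order array): [15, 10, 41, 3, 13, 18, 45, None, None, 11, None, None, 37, None, None, None, None, 29, None, 21]
Compute height bottom-up (empty subtree = -1):
  height(3) = 1 + max(-1, -1) = 0
  height(11) = 1 + max(-1, -1) = 0
  height(13) = 1 + max(0, -1) = 1
  height(10) = 1 + max(0, 1) = 2
  height(21) = 1 + max(-1, -1) = 0
  height(29) = 1 + max(0, -1) = 1
  height(37) = 1 + max(1, -1) = 2
  height(18) = 1 + max(-1, 2) = 3
  height(45) = 1 + max(-1, -1) = 0
  height(41) = 1 + max(3, 0) = 4
  height(15) = 1 + max(2, 4) = 5
Height = 5


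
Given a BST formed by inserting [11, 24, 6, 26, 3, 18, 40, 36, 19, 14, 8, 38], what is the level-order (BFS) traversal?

Tree insertion order: [11, 24, 6, 26, 3, 18, 40, 36, 19, 14, 8, 38]
Tree (level-order array): [11, 6, 24, 3, 8, 18, 26, None, None, None, None, 14, 19, None, 40, None, None, None, None, 36, None, None, 38]
BFS from the root, enqueuing left then right child of each popped node:
  queue [11] -> pop 11, enqueue [6, 24], visited so far: [11]
  queue [6, 24] -> pop 6, enqueue [3, 8], visited so far: [11, 6]
  queue [24, 3, 8] -> pop 24, enqueue [18, 26], visited so far: [11, 6, 24]
  queue [3, 8, 18, 26] -> pop 3, enqueue [none], visited so far: [11, 6, 24, 3]
  queue [8, 18, 26] -> pop 8, enqueue [none], visited so far: [11, 6, 24, 3, 8]
  queue [18, 26] -> pop 18, enqueue [14, 19], visited so far: [11, 6, 24, 3, 8, 18]
  queue [26, 14, 19] -> pop 26, enqueue [40], visited so far: [11, 6, 24, 3, 8, 18, 26]
  queue [14, 19, 40] -> pop 14, enqueue [none], visited so far: [11, 6, 24, 3, 8, 18, 26, 14]
  queue [19, 40] -> pop 19, enqueue [none], visited so far: [11, 6, 24, 3, 8, 18, 26, 14, 19]
  queue [40] -> pop 40, enqueue [36], visited so far: [11, 6, 24, 3, 8, 18, 26, 14, 19, 40]
  queue [36] -> pop 36, enqueue [38], visited so far: [11, 6, 24, 3, 8, 18, 26, 14, 19, 40, 36]
  queue [38] -> pop 38, enqueue [none], visited so far: [11, 6, 24, 3, 8, 18, 26, 14, 19, 40, 36, 38]
Result: [11, 6, 24, 3, 8, 18, 26, 14, 19, 40, 36, 38]


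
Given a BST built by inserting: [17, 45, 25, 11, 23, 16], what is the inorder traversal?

Tree insertion order: [17, 45, 25, 11, 23, 16]
Tree (level-order array): [17, 11, 45, None, 16, 25, None, None, None, 23]
Inorder traversal: [11, 16, 17, 23, 25, 45]


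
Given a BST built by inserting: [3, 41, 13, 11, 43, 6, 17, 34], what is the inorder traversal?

Tree insertion order: [3, 41, 13, 11, 43, 6, 17, 34]
Tree (level-order array): [3, None, 41, 13, 43, 11, 17, None, None, 6, None, None, 34]
Inorder traversal: [3, 6, 11, 13, 17, 34, 41, 43]


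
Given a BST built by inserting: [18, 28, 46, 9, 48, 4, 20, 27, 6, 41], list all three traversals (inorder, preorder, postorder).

Tree insertion order: [18, 28, 46, 9, 48, 4, 20, 27, 6, 41]
Tree (level-order array): [18, 9, 28, 4, None, 20, 46, None, 6, None, 27, 41, 48]
Inorder (L, root, R): [4, 6, 9, 18, 20, 27, 28, 41, 46, 48]
Preorder (root, L, R): [18, 9, 4, 6, 28, 20, 27, 46, 41, 48]
Postorder (L, R, root): [6, 4, 9, 27, 20, 41, 48, 46, 28, 18]


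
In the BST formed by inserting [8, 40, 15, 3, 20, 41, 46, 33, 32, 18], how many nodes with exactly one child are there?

Tree built from: [8, 40, 15, 3, 20, 41, 46, 33, 32, 18]
Tree (level-order array): [8, 3, 40, None, None, 15, 41, None, 20, None, 46, 18, 33, None, None, None, None, 32]
Rule: These are nodes with exactly 1 non-null child.
Per-node child counts:
  node 8: 2 child(ren)
  node 3: 0 child(ren)
  node 40: 2 child(ren)
  node 15: 1 child(ren)
  node 20: 2 child(ren)
  node 18: 0 child(ren)
  node 33: 1 child(ren)
  node 32: 0 child(ren)
  node 41: 1 child(ren)
  node 46: 0 child(ren)
Matching nodes: [15, 33, 41]
Count of nodes with exactly one child: 3


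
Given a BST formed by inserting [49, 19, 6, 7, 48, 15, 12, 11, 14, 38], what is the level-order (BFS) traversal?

Tree insertion order: [49, 19, 6, 7, 48, 15, 12, 11, 14, 38]
Tree (level-order array): [49, 19, None, 6, 48, None, 7, 38, None, None, 15, None, None, 12, None, 11, 14]
BFS from the root, enqueuing left then right child of each popped node:
  queue [49] -> pop 49, enqueue [19], visited so far: [49]
  queue [19] -> pop 19, enqueue [6, 48], visited so far: [49, 19]
  queue [6, 48] -> pop 6, enqueue [7], visited so far: [49, 19, 6]
  queue [48, 7] -> pop 48, enqueue [38], visited so far: [49, 19, 6, 48]
  queue [7, 38] -> pop 7, enqueue [15], visited so far: [49, 19, 6, 48, 7]
  queue [38, 15] -> pop 38, enqueue [none], visited so far: [49, 19, 6, 48, 7, 38]
  queue [15] -> pop 15, enqueue [12], visited so far: [49, 19, 6, 48, 7, 38, 15]
  queue [12] -> pop 12, enqueue [11, 14], visited so far: [49, 19, 6, 48, 7, 38, 15, 12]
  queue [11, 14] -> pop 11, enqueue [none], visited so far: [49, 19, 6, 48, 7, 38, 15, 12, 11]
  queue [14] -> pop 14, enqueue [none], visited so far: [49, 19, 6, 48, 7, 38, 15, 12, 11, 14]
Result: [49, 19, 6, 48, 7, 38, 15, 12, 11, 14]


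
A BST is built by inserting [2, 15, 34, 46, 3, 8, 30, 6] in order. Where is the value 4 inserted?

Starting tree (level order): [2, None, 15, 3, 34, None, 8, 30, 46, 6]
Insertion path: 2 -> 15 -> 3 -> 8 -> 6
Result: insert 4 as left child of 6
Final tree (level order): [2, None, 15, 3, 34, None, 8, 30, 46, 6, None, None, None, None, None, 4]


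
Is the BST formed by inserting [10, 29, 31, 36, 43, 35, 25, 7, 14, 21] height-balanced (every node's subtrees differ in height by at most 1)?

Tree (level-order array): [10, 7, 29, None, None, 25, 31, 14, None, None, 36, None, 21, 35, 43]
Definition: a tree is height-balanced if, at every node, |h(left) - h(right)| <= 1 (empty subtree has height -1).
Bottom-up per-node check:
  node 7: h_left=-1, h_right=-1, diff=0 [OK], height=0
  node 21: h_left=-1, h_right=-1, diff=0 [OK], height=0
  node 14: h_left=-1, h_right=0, diff=1 [OK], height=1
  node 25: h_left=1, h_right=-1, diff=2 [FAIL (|1--1|=2 > 1)], height=2
  node 35: h_left=-1, h_right=-1, diff=0 [OK], height=0
  node 43: h_left=-1, h_right=-1, diff=0 [OK], height=0
  node 36: h_left=0, h_right=0, diff=0 [OK], height=1
  node 31: h_left=-1, h_right=1, diff=2 [FAIL (|-1-1|=2 > 1)], height=2
  node 29: h_left=2, h_right=2, diff=0 [OK], height=3
  node 10: h_left=0, h_right=3, diff=3 [FAIL (|0-3|=3 > 1)], height=4
Node 25 violates the condition: |1 - -1| = 2 > 1.
Result: Not balanced


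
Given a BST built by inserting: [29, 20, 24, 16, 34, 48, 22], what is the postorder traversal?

Tree insertion order: [29, 20, 24, 16, 34, 48, 22]
Tree (level-order array): [29, 20, 34, 16, 24, None, 48, None, None, 22]
Postorder traversal: [16, 22, 24, 20, 48, 34, 29]


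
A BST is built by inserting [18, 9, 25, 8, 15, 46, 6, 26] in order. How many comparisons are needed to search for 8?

Search path for 8: 18 -> 9 -> 8
Found: True
Comparisons: 3


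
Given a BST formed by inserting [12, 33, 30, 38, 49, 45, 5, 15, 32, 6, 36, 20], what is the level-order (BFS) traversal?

Tree insertion order: [12, 33, 30, 38, 49, 45, 5, 15, 32, 6, 36, 20]
Tree (level-order array): [12, 5, 33, None, 6, 30, 38, None, None, 15, 32, 36, 49, None, 20, None, None, None, None, 45]
BFS from the root, enqueuing left then right child of each popped node:
  queue [12] -> pop 12, enqueue [5, 33], visited so far: [12]
  queue [5, 33] -> pop 5, enqueue [6], visited so far: [12, 5]
  queue [33, 6] -> pop 33, enqueue [30, 38], visited so far: [12, 5, 33]
  queue [6, 30, 38] -> pop 6, enqueue [none], visited so far: [12, 5, 33, 6]
  queue [30, 38] -> pop 30, enqueue [15, 32], visited so far: [12, 5, 33, 6, 30]
  queue [38, 15, 32] -> pop 38, enqueue [36, 49], visited so far: [12, 5, 33, 6, 30, 38]
  queue [15, 32, 36, 49] -> pop 15, enqueue [20], visited so far: [12, 5, 33, 6, 30, 38, 15]
  queue [32, 36, 49, 20] -> pop 32, enqueue [none], visited so far: [12, 5, 33, 6, 30, 38, 15, 32]
  queue [36, 49, 20] -> pop 36, enqueue [none], visited so far: [12, 5, 33, 6, 30, 38, 15, 32, 36]
  queue [49, 20] -> pop 49, enqueue [45], visited so far: [12, 5, 33, 6, 30, 38, 15, 32, 36, 49]
  queue [20, 45] -> pop 20, enqueue [none], visited so far: [12, 5, 33, 6, 30, 38, 15, 32, 36, 49, 20]
  queue [45] -> pop 45, enqueue [none], visited so far: [12, 5, 33, 6, 30, 38, 15, 32, 36, 49, 20, 45]
Result: [12, 5, 33, 6, 30, 38, 15, 32, 36, 49, 20, 45]


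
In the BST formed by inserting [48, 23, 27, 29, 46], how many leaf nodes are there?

Tree built from: [48, 23, 27, 29, 46]
Tree (level-order array): [48, 23, None, None, 27, None, 29, None, 46]
Rule: A leaf has 0 children.
Per-node child counts:
  node 48: 1 child(ren)
  node 23: 1 child(ren)
  node 27: 1 child(ren)
  node 29: 1 child(ren)
  node 46: 0 child(ren)
Matching nodes: [46]
Count of leaf nodes: 1


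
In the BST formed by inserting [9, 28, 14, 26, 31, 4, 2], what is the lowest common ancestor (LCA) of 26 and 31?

Tree insertion order: [9, 28, 14, 26, 31, 4, 2]
Tree (level-order array): [9, 4, 28, 2, None, 14, 31, None, None, None, 26]
In a BST, the LCA of p=26, q=31 is the first node v on the
root-to-leaf path with p <= v <= q (go left if both < v, right if both > v).
Walk from root:
  at 9: both 26 and 31 > 9, go right
  at 28: 26 <= 28 <= 31, this is the LCA
LCA = 28


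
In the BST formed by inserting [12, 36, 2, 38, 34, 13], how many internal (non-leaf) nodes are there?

Tree built from: [12, 36, 2, 38, 34, 13]
Tree (level-order array): [12, 2, 36, None, None, 34, 38, 13]
Rule: An internal node has at least one child.
Per-node child counts:
  node 12: 2 child(ren)
  node 2: 0 child(ren)
  node 36: 2 child(ren)
  node 34: 1 child(ren)
  node 13: 0 child(ren)
  node 38: 0 child(ren)
Matching nodes: [12, 36, 34]
Count of internal (non-leaf) nodes: 3


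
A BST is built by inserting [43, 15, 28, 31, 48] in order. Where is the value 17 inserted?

Starting tree (level order): [43, 15, 48, None, 28, None, None, None, 31]
Insertion path: 43 -> 15 -> 28
Result: insert 17 as left child of 28
Final tree (level order): [43, 15, 48, None, 28, None, None, 17, 31]


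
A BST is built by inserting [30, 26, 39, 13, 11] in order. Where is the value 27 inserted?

Starting tree (level order): [30, 26, 39, 13, None, None, None, 11]
Insertion path: 30 -> 26
Result: insert 27 as right child of 26
Final tree (level order): [30, 26, 39, 13, 27, None, None, 11]


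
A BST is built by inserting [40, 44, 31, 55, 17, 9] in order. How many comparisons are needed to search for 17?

Search path for 17: 40 -> 31 -> 17
Found: True
Comparisons: 3


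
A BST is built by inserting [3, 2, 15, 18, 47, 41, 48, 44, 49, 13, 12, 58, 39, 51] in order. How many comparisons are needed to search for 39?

Search path for 39: 3 -> 15 -> 18 -> 47 -> 41 -> 39
Found: True
Comparisons: 6


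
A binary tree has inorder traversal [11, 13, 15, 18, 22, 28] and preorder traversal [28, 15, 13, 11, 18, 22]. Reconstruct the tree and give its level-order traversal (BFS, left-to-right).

Inorder:  [11, 13, 15, 18, 22, 28]
Preorder: [28, 15, 13, 11, 18, 22]
Algorithm: preorder visits root first, so consume preorder in order;
for each root, split the current inorder slice at that value into
left-subtree inorder and right-subtree inorder, then recurse.
Recursive splits:
  root=28; inorder splits into left=[11, 13, 15, 18, 22], right=[]
  root=15; inorder splits into left=[11, 13], right=[18, 22]
  root=13; inorder splits into left=[11], right=[]
  root=11; inorder splits into left=[], right=[]
  root=18; inorder splits into left=[], right=[22]
  root=22; inorder splits into left=[], right=[]
Reconstructed level-order: [28, 15, 13, 18, 11, 22]


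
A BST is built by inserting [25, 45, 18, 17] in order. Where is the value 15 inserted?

Starting tree (level order): [25, 18, 45, 17]
Insertion path: 25 -> 18 -> 17
Result: insert 15 as left child of 17
Final tree (level order): [25, 18, 45, 17, None, None, None, 15]


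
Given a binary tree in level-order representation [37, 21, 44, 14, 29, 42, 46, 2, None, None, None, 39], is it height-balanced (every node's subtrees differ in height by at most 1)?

Tree (level-order array): [37, 21, 44, 14, 29, 42, 46, 2, None, None, None, 39]
Definition: a tree is height-balanced if, at every node, |h(left) - h(right)| <= 1 (empty subtree has height -1).
Bottom-up per-node check:
  node 2: h_left=-1, h_right=-1, diff=0 [OK], height=0
  node 14: h_left=0, h_right=-1, diff=1 [OK], height=1
  node 29: h_left=-1, h_right=-1, diff=0 [OK], height=0
  node 21: h_left=1, h_right=0, diff=1 [OK], height=2
  node 39: h_left=-1, h_right=-1, diff=0 [OK], height=0
  node 42: h_left=0, h_right=-1, diff=1 [OK], height=1
  node 46: h_left=-1, h_right=-1, diff=0 [OK], height=0
  node 44: h_left=1, h_right=0, diff=1 [OK], height=2
  node 37: h_left=2, h_right=2, diff=0 [OK], height=3
All nodes satisfy the balance condition.
Result: Balanced


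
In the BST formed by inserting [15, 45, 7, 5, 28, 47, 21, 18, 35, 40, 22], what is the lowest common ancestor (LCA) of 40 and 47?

Tree insertion order: [15, 45, 7, 5, 28, 47, 21, 18, 35, 40, 22]
Tree (level-order array): [15, 7, 45, 5, None, 28, 47, None, None, 21, 35, None, None, 18, 22, None, 40]
In a BST, the LCA of p=40, q=47 is the first node v on the
root-to-leaf path with p <= v <= q (go left if both < v, right if both > v).
Walk from root:
  at 15: both 40 and 47 > 15, go right
  at 45: 40 <= 45 <= 47, this is the LCA
LCA = 45


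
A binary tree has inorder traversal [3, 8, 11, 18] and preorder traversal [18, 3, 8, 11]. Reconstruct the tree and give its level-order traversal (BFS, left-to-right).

Inorder:  [3, 8, 11, 18]
Preorder: [18, 3, 8, 11]
Algorithm: preorder visits root first, so consume preorder in order;
for each root, split the current inorder slice at that value into
left-subtree inorder and right-subtree inorder, then recurse.
Recursive splits:
  root=18; inorder splits into left=[3, 8, 11], right=[]
  root=3; inorder splits into left=[], right=[8, 11]
  root=8; inorder splits into left=[], right=[11]
  root=11; inorder splits into left=[], right=[]
Reconstructed level-order: [18, 3, 8, 11]


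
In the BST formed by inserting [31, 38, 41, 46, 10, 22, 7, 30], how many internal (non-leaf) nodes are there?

Tree built from: [31, 38, 41, 46, 10, 22, 7, 30]
Tree (level-order array): [31, 10, 38, 7, 22, None, 41, None, None, None, 30, None, 46]
Rule: An internal node has at least one child.
Per-node child counts:
  node 31: 2 child(ren)
  node 10: 2 child(ren)
  node 7: 0 child(ren)
  node 22: 1 child(ren)
  node 30: 0 child(ren)
  node 38: 1 child(ren)
  node 41: 1 child(ren)
  node 46: 0 child(ren)
Matching nodes: [31, 10, 22, 38, 41]
Count of internal (non-leaf) nodes: 5


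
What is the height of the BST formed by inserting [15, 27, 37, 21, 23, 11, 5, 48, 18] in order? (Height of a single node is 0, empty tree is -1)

Insertion order: [15, 27, 37, 21, 23, 11, 5, 48, 18]
Tree (level-order array): [15, 11, 27, 5, None, 21, 37, None, None, 18, 23, None, 48]
Compute height bottom-up (empty subtree = -1):
  height(5) = 1 + max(-1, -1) = 0
  height(11) = 1 + max(0, -1) = 1
  height(18) = 1 + max(-1, -1) = 0
  height(23) = 1 + max(-1, -1) = 0
  height(21) = 1 + max(0, 0) = 1
  height(48) = 1 + max(-1, -1) = 0
  height(37) = 1 + max(-1, 0) = 1
  height(27) = 1 + max(1, 1) = 2
  height(15) = 1 + max(1, 2) = 3
Height = 3


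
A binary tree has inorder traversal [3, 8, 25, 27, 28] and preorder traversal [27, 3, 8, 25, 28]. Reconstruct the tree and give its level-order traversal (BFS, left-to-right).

Inorder:  [3, 8, 25, 27, 28]
Preorder: [27, 3, 8, 25, 28]
Algorithm: preorder visits root first, so consume preorder in order;
for each root, split the current inorder slice at that value into
left-subtree inorder and right-subtree inorder, then recurse.
Recursive splits:
  root=27; inorder splits into left=[3, 8, 25], right=[28]
  root=3; inorder splits into left=[], right=[8, 25]
  root=8; inorder splits into left=[], right=[25]
  root=25; inorder splits into left=[], right=[]
  root=28; inorder splits into left=[], right=[]
Reconstructed level-order: [27, 3, 28, 8, 25]


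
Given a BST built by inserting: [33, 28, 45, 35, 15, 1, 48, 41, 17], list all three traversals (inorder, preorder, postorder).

Tree insertion order: [33, 28, 45, 35, 15, 1, 48, 41, 17]
Tree (level-order array): [33, 28, 45, 15, None, 35, 48, 1, 17, None, 41]
Inorder (L, root, R): [1, 15, 17, 28, 33, 35, 41, 45, 48]
Preorder (root, L, R): [33, 28, 15, 1, 17, 45, 35, 41, 48]
Postorder (L, R, root): [1, 17, 15, 28, 41, 35, 48, 45, 33]


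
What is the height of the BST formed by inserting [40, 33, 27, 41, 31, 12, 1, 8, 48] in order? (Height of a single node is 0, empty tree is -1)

Insertion order: [40, 33, 27, 41, 31, 12, 1, 8, 48]
Tree (level-order array): [40, 33, 41, 27, None, None, 48, 12, 31, None, None, 1, None, None, None, None, 8]
Compute height bottom-up (empty subtree = -1):
  height(8) = 1 + max(-1, -1) = 0
  height(1) = 1 + max(-1, 0) = 1
  height(12) = 1 + max(1, -1) = 2
  height(31) = 1 + max(-1, -1) = 0
  height(27) = 1 + max(2, 0) = 3
  height(33) = 1 + max(3, -1) = 4
  height(48) = 1 + max(-1, -1) = 0
  height(41) = 1 + max(-1, 0) = 1
  height(40) = 1 + max(4, 1) = 5
Height = 5


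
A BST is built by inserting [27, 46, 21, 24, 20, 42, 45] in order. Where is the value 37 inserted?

Starting tree (level order): [27, 21, 46, 20, 24, 42, None, None, None, None, None, None, 45]
Insertion path: 27 -> 46 -> 42
Result: insert 37 as left child of 42
Final tree (level order): [27, 21, 46, 20, 24, 42, None, None, None, None, None, 37, 45]


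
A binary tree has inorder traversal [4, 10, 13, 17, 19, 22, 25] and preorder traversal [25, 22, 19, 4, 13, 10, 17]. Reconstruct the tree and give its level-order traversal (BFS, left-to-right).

Inorder:  [4, 10, 13, 17, 19, 22, 25]
Preorder: [25, 22, 19, 4, 13, 10, 17]
Algorithm: preorder visits root first, so consume preorder in order;
for each root, split the current inorder slice at that value into
left-subtree inorder and right-subtree inorder, then recurse.
Recursive splits:
  root=25; inorder splits into left=[4, 10, 13, 17, 19, 22], right=[]
  root=22; inorder splits into left=[4, 10, 13, 17, 19], right=[]
  root=19; inorder splits into left=[4, 10, 13, 17], right=[]
  root=4; inorder splits into left=[], right=[10, 13, 17]
  root=13; inorder splits into left=[10], right=[17]
  root=10; inorder splits into left=[], right=[]
  root=17; inorder splits into left=[], right=[]
Reconstructed level-order: [25, 22, 19, 4, 13, 10, 17]


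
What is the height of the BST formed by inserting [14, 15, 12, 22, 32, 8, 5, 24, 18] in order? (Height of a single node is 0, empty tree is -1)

Insertion order: [14, 15, 12, 22, 32, 8, 5, 24, 18]
Tree (level-order array): [14, 12, 15, 8, None, None, 22, 5, None, 18, 32, None, None, None, None, 24]
Compute height bottom-up (empty subtree = -1):
  height(5) = 1 + max(-1, -1) = 0
  height(8) = 1 + max(0, -1) = 1
  height(12) = 1 + max(1, -1) = 2
  height(18) = 1 + max(-1, -1) = 0
  height(24) = 1 + max(-1, -1) = 0
  height(32) = 1 + max(0, -1) = 1
  height(22) = 1 + max(0, 1) = 2
  height(15) = 1 + max(-1, 2) = 3
  height(14) = 1 + max(2, 3) = 4
Height = 4


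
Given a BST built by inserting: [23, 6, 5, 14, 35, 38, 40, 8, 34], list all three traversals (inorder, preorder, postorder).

Tree insertion order: [23, 6, 5, 14, 35, 38, 40, 8, 34]
Tree (level-order array): [23, 6, 35, 5, 14, 34, 38, None, None, 8, None, None, None, None, 40]
Inorder (L, root, R): [5, 6, 8, 14, 23, 34, 35, 38, 40]
Preorder (root, L, R): [23, 6, 5, 14, 8, 35, 34, 38, 40]
Postorder (L, R, root): [5, 8, 14, 6, 34, 40, 38, 35, 23]


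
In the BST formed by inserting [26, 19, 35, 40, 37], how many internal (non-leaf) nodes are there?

Tree built from: [26, 19, 35, 40, 37]
Tree (level-order array): [26, 19, 35, None, None, None, 40, 37]
Rule: An internal node has at least one child.
Per-node child counts:
  node 26: 2 child(ren)
  node 19: 0 child(ren)
  node 35: 1 child(ren)
  node 40: 1 child(ren)
  node 37: 0 child(ren)
Matching nodes: [26, 35, 40]
Count of internal (non-leaf) nodes: 3


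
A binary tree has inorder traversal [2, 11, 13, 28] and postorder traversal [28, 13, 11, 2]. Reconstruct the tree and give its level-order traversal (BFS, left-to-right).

Inorder:   [2, 11, 13, 28]
Postorder: [28, 13, 11, 2]
Algorithm: postorder visits root last, so walk postorder right-to-left;
each value is the root of the current inorder slice — split it at that
value, recurse on the right subtree first, then the left.
Recursive splits:
  root=2; inorder splits into left=[], right=[11, 13, 28]
  root=11; inorder splits into left=[], right=[13, 28]
  root=13; inorder splits into left=[], right=[28]
  root=28; inorder splits into left=[], right=[]
Reconstructed level-order: [2, 11, 13, 28]


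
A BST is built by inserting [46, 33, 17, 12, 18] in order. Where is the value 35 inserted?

Starting tree (level order): [46, 33, None, 17, None, 12, 18]
Insertion path: 46 -> 33
Result: insert 35 as right child of 33
Final tree (level order): [46, 33, None, 17, 35, 12, 18]


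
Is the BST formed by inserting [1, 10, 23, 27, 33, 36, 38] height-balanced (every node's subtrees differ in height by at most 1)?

Tree (level-order array): [1, None, 10, None, 23, None, 27, None, 33, None, 36, None, 38]
Definition: a tree is height-balanced if, at every node, |h(left) - h(right)| <= 1 (empty subtree has height -1).
Bottom-up per-node check:
  node 38: h_left=-1, h_right=-1, diff=0 [OK], height=0
  node 36: h_left=-1, h_right=0, diff=1 [OK], height=1
  node 33: h_left=-1, h_right=1, diff=2 [FAIL (|-1-1|=2 > 1)], height=2
  node 27: h_left=-1, h_right=2, diff=3 [FAIL (|-1-2|=3 > 1)], height=3
  node 23: h_left=-1, h_right=3, diff=4 [FAIL (|-1-3|=4 > 1)], height=4
  node 10: h_left=-1, h_right=4, diff=5 [FAIL (|-1-4|=5 > 1)], height=5
  node 1: h_left=-1, h_right=5, diff=6 [FAIL (|-1-5|=6 > 1)], height=6
Node 33 violates the condition: |-1 - 1| = 2 > 1.
Result: Not balanced
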